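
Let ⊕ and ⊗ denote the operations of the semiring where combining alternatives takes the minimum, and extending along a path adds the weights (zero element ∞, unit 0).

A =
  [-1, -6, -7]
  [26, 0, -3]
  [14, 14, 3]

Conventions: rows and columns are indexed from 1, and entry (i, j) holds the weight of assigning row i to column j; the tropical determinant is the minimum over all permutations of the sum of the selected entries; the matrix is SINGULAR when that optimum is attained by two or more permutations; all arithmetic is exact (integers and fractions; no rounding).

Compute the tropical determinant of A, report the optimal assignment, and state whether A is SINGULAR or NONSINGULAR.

σ = (1, 2, 3): (-1) + 0 + 3 = 2
σ = (1, 3, 2): (-1) + (-3) + 14 = 10
σ = (2, 1, 3): (-6) + 26 + 3 = 23
σ = (2, 3, 1): (-6) + (-3) + 14 = 5
σ = (3, 1, 2): (-7) + 26 + 14 = 33
σ = (3, 2, 1): (-7) + 0 + 14 = 7
Optimal value attained by: σ = (1, 2, 3).
Answer: det⊕(A) = 2; verdict: NONSINGULAR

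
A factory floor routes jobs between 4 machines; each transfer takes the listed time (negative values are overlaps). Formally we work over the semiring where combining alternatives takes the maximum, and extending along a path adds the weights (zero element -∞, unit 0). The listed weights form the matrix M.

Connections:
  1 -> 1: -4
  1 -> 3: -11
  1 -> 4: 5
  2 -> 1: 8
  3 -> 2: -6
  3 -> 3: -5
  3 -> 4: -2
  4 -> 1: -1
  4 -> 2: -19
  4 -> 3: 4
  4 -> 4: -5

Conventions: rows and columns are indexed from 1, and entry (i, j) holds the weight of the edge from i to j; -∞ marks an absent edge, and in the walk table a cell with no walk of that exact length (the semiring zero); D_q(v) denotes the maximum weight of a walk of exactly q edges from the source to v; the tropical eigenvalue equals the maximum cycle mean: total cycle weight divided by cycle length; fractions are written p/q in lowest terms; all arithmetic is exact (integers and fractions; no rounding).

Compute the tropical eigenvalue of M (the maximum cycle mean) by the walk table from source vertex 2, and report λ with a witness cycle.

q=0: [-∞, 0, -∞, -∞]
q=1: [8, -∞, -∞, -∞]
q=2: [4, -∞, -3, 13]
q=3: [12, -6, 17, 9]
q=4: [8, 11, 13, 17]
Optimal cycle mean attained by: cycle 1->4->3->2->1, total 5 + 4 + (-6) + 8, length 4.
Answer: λ = 11/4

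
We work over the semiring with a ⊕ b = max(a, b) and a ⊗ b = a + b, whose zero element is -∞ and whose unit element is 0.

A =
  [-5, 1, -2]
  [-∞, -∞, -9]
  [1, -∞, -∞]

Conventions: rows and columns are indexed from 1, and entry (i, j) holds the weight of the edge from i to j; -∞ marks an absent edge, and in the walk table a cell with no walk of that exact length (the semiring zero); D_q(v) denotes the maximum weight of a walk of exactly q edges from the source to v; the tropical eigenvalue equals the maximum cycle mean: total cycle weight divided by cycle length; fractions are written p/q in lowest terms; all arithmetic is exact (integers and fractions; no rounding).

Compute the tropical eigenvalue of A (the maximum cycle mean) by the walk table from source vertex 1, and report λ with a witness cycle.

q=0: [0, -∞, -∞]
q=1: [-5, 1, -2]
q=2: [-1, -4, -7]
q=3: [-6, 0, -3]
Optimal cycle mean attained by: cycle 1->3->1, total (-2) + 1, length 2.
Answer: λ = -1/2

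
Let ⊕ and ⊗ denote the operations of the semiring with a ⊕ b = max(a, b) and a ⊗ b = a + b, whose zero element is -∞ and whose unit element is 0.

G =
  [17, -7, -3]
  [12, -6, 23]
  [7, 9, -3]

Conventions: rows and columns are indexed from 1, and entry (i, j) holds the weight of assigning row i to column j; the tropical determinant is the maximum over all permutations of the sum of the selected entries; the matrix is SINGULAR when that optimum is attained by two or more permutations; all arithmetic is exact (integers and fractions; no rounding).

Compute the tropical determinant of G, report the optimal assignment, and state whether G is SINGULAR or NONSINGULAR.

σ = (1, 2, 3): 17 + (-6) + (-3) = 8
σ = (1, 3, 2): 17 + 23 + 9 = 49
σ = (2, 1, 3): (-7) + 12 + (-3) = 2
σ = (2, 3, 1): (-7) + 23 + 7 = 23
σ = (3, 1, 2): (-3) + 12 + 9 = 18
σ = (3, 2, 1): (-3) + (-6) + 7 = -2
Optimal value attained by: σ = (1, 3, 2).
Answer: det⊕(G) = 49; verdict: NONSINGULAR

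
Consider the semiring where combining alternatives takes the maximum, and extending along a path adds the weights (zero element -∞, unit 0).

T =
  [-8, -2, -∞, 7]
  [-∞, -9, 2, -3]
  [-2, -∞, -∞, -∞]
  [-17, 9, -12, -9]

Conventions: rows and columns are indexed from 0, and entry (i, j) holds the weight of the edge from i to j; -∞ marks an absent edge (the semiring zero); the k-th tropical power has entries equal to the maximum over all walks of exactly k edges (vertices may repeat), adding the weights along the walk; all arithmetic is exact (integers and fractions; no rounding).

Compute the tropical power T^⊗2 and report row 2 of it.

T^⊗2:
  [-10, 16, 0, -1]
  [0, 6, -7, -12]
  [-10, -4, -∞, 5]
  [-14, 0, 11, 6]
Answer: row 2 of T^⊗2 = [-10, -4, -∞, 5]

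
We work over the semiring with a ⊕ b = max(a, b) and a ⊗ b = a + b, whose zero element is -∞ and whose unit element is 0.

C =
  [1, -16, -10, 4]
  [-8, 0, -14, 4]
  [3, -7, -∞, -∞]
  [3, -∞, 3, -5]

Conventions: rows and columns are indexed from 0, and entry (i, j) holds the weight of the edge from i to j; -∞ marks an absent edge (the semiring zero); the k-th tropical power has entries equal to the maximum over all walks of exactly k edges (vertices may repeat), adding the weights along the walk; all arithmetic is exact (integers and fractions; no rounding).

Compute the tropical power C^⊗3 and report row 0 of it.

C^⊗2:
  [7, -15, 7, 5]
  [7, 0, 7, 4]
  [4, -7, -7, 7]
  [6, -4, -2, 7]
C^⊗3:
  [10, 0, 8, 11]
  [10, 0, 7, 11]
  [10, -7, 10, 8]
  [10, -4, 10, 10]
Answer: row 0 of C^⊗3 = [10, 0, 8, 11]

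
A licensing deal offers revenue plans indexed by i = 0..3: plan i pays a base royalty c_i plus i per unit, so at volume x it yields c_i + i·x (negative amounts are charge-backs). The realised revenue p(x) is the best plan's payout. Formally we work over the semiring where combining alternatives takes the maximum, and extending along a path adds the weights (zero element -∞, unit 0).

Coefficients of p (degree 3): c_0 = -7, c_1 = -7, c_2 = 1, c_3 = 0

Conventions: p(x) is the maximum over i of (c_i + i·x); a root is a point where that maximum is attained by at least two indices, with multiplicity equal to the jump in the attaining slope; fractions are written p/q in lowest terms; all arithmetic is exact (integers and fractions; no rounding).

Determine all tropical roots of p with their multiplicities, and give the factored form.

hull edge (i=0, c=-7) to (i=2, c=1): slope 4, span 2
hull edge (i=2, c=1) to (i=3, c=0): slope -1, span 1
Factored form: p(x) = 0 ⊗ (x ⊕ (-4)) ⊗ (x ⊕ (-4)) ⊗ (x ⊕ 1)
Answer: roots = -4 (mult 2), 1 (mult 1)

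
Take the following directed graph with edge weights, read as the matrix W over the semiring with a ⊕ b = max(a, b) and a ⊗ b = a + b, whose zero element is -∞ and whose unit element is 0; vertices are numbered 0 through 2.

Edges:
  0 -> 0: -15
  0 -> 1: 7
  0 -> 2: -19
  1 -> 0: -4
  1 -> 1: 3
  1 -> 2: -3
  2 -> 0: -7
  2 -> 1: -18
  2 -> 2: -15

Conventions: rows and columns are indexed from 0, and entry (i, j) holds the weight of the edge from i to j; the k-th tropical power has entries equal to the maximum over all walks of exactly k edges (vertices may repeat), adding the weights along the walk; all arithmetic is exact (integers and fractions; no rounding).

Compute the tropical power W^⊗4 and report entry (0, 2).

W^⊗2:
  [3, 10, 4]
  [-1, 6, 0]
  [-22, 0, -21]
W^⊗3:
  [6, 13, 7]
  [2, 9, 3]
  [-4, 3, -3]
W^⊗4:
  [9, 16, 10]
  [5, 12, 6]
  [-1, 6, 0]
Key observation: the optimum is the walk 0->1->1->1->2, with weight 7 + 3 + 3 + (-3) = 10.
Optimal value attained by: walk 0->1->1->1->2.
Answer: (W^⊗4)[0][2] = 10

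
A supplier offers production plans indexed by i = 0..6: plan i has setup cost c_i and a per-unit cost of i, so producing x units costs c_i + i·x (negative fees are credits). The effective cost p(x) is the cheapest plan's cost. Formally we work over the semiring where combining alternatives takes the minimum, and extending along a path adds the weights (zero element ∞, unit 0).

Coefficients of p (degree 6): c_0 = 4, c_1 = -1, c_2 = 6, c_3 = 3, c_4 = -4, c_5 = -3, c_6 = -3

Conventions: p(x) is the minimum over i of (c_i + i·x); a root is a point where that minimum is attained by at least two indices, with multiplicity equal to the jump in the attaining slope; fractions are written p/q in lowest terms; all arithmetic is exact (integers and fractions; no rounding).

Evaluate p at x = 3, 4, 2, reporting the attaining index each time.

p(3) = min(4+0·3=4, -1+1·3=2, 6+2·3=12, 3+3·3=12, -4+4·3=8, -3+5·3=12, -3+6·3=15) = 2 (attained by i=1)
p(4) = min(4+0·4=4, -1+1·4=3, 6+2·4=14, 3+3·4=15, -4+4·4=12, -3+5·4=17, -3+6·4=21) = 3 (attained by i=1)
p(2) = min(4+0·2=4, -1+1·2=1, 6+2·2=10, 3+3·2=9, -4+4·2=4, -3+5·2=7, -3+6·2=9) = 1 (attained by i=1)
Answer: p(3) = 2; p(4) = 3; p(2) = 1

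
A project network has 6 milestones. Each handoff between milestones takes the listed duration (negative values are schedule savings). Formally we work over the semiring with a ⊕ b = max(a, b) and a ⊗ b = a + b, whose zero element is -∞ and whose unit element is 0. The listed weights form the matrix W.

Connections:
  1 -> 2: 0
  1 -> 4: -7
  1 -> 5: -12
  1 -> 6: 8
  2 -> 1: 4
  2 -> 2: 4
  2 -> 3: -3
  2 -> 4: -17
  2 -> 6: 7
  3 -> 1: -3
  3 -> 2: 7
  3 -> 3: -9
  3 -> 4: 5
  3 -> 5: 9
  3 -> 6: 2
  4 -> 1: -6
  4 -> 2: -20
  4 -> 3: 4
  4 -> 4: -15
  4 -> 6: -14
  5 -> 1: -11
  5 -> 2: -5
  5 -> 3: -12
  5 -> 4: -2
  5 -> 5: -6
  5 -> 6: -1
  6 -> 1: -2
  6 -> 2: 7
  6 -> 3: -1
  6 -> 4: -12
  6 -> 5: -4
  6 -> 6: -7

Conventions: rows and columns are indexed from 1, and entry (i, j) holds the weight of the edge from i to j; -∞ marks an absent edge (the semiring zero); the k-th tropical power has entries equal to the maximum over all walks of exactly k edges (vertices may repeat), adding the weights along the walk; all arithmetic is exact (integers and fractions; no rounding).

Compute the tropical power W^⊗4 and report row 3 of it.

W^⊗2:
  [6, 15, 7, -4, 4, 7]
  [8, 14, 6, 2, 6, 12]
  [11, 11, 9, 7, 3, 14]
  [1, 11, -5, 9, 13, 6]
  [-1, 6, 2, -7, -3, 2]
  [11, 11, 4, 4, 8, 14]
W^⊗3:
  [19, 19, 12, 12, 16, 22]
  [18, 19, 11, 11, 15, 21]
  [15, 21, 13, 14, 18, 19]
  [15, 15, 13, 11, 7, 18]
  [10, 10, 3, 7, 11, 13]
  [15, 21, 13, 9, 13, 19]
W^⊗4:
  [23, 29, 21, 17, 21, 27]
  [23, 28, 20, 16, 20, 26]
  [25, 26, 18, 18, 22, 28]
  [19, 25, 17, 18, 22, 23]
  [14, 20, 12, 9, 12, 18]
  [25, 26, 18, 18, 22, 28]
Answer: row 3 of W^⊗4 = [25, 26, 18, 18, 22, 28]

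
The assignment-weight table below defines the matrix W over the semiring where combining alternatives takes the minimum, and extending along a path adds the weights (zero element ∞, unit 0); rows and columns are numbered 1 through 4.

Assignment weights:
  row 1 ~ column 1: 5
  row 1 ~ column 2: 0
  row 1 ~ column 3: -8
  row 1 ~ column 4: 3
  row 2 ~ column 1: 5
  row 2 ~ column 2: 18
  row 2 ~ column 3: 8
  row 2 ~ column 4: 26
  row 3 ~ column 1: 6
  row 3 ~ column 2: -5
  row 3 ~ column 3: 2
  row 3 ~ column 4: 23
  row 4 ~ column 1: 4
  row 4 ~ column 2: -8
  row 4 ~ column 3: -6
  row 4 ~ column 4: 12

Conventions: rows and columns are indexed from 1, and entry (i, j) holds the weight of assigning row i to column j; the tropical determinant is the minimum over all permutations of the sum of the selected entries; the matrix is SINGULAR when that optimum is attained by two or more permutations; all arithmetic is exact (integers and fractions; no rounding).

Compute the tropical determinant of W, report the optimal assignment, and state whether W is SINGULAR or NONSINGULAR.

σ = (1, 2, 3, 4): 5 + 18 + 2 + 12 = 37
σ = (1, 2, 4, 3): 5 + 18 + 23 + (-6) = 40
σ = (1, 3, 2, 4): 5 + 8 + (-5) + 12 = 20
σ = (1, 3, 4, 2): 5 + 8 + 23 + (-8) = 28
σ = (1, 4, 2, 3): 5 + 26 + (-5) + (-6) = 20
σ = (1, 4, 3, 2): 5 + 26 + 2 + (-8) = 25
σ = (2, 1, 3, 4): 0 + 5 + 2 + 12 = 19
σ = (2, 1, 4, 3): 0 + 5 + 23 + (-6) = 22
σ = (2, 3, 1, 4): 0 + 8 + 6 + 12 = 26
σ = (2, 3, 4, 1): 0 + 8 + 23 + 4 = 35
σ = (2, 4, 1, 3): 0 + 26 + 6 + (-6) = 26
σ = (2, 4, 3, 1): 0 + 26 + 2 + 4 = 32
σ = (3, 1, 2, 4): (-8) + 5 + (-5) + 12 = 4
σ = (3, 1, 4, 2): (-8) + 5 + 23 + (-8) = 12
σ = (3, 2, 1, 4): (-8) + 18 + 6 + 12 = 28
σ = (3, 2, 4, 1): (-8) + 18 + 23 + 4 = 37
σ = (3, 4, 1, 2): (-8) + 26 + 6 + (-8) = 16
σ = (3, 4, 2, 1): (-8) + 26 + (-5) + 4 = 17
σ = (4, 1, 2, 3): 3 + 5 + (-5) + (-6) = -3
σ = (4, 1, 3, 2): 3 + 5 + 2 + (-8) = 2
σ = (4, 2, 1, 3): 3 + 18 + 6 + (-6) = 21
σ = (4, 2, 3, 1): 3 + 18 + 2 + 4 = 27
σ = (4, 3, 1, 2): 3 + 8 + 6 + (-8) = 9
σ = (4, 3, 2, 1): 3 + 8 + (-5) + 4 = 10
Optimal value attained by: σ = (4, 1, 2, 3).
Answer: det⊕(W) = -3; verdict: NONSINGULAR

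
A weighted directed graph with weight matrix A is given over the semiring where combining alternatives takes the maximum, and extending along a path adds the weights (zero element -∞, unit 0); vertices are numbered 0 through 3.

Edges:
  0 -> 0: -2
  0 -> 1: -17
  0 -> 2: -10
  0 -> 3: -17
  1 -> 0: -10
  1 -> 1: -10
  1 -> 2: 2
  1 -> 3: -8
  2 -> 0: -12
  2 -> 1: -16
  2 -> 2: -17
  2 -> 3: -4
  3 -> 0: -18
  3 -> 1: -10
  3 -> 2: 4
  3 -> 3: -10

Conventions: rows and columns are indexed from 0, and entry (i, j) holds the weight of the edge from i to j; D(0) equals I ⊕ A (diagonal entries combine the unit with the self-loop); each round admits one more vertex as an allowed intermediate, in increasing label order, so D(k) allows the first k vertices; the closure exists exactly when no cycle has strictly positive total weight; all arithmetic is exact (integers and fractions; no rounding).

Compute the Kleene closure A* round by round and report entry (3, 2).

D(0):
  [0, -17, -10, -17]
  [-10, 0, 2, -8]
  [-12, -16, 0, -4]
  [-18, -10, 4, 0]
D(1):
  [0, -17, -10, -17]
  [-10, 0, 2, -8]
  [-12, -16, 0, -4]
  [-18, -10, 4, 0]
D(2):
  [0, -17, -10, -17]
  [-10, 0, 2, -8]
  [-12, -16, 0, -4]
  [-18, -10, 4, 0]
D(3):
  [0, -17, -10, -14]
  [-10, 0, 2, -2]
  [-12, -16, 0, -4]
  [-8, -10, 4, 0]
D(4):
  [0, -17, -10, -14]
  [-10, 0, 2, -2]
  [-12, -14, 0, -4]
  [-8, -10, 4, 0]
Answer: A*[3][2] = 4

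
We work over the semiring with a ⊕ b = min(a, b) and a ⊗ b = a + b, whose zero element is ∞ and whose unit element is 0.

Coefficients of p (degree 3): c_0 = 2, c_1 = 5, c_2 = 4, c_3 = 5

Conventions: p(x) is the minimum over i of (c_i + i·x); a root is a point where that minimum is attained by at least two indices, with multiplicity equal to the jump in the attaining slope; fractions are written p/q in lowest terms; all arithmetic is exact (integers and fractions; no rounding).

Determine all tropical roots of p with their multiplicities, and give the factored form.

hull edge (i=0, c=2) to (i=3, c=5): slope 1, span 3
Factored form: p(x) = 5 ⊗ (x ⊕ (-1)) ⊗ (x ⊕ (-1)) ⊗ (x ⊕ (-1))
Answer: roots = -1 (mult 3)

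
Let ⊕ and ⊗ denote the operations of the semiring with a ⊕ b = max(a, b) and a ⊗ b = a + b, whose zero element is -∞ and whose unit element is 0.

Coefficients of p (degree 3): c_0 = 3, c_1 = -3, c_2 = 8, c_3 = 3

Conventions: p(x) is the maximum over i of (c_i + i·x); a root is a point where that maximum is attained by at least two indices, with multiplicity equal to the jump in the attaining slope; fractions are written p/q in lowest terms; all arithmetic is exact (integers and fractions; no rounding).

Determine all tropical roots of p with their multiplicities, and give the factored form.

hull edge (i=0, c=3) to (i=2, c=8): slope 5/2, span 2
hull edge (i=2, c=8) to (i=3, c=3): slope -5, span 1
Factored form: p(x) = 3 ⊗ (x ⊕ (-5/2)) ⊗ (x ⊕ (-5/2)) ⊗ (x ⊕ 5)
Answer: roots = -5/2 (mult 2), 5 (mult 1)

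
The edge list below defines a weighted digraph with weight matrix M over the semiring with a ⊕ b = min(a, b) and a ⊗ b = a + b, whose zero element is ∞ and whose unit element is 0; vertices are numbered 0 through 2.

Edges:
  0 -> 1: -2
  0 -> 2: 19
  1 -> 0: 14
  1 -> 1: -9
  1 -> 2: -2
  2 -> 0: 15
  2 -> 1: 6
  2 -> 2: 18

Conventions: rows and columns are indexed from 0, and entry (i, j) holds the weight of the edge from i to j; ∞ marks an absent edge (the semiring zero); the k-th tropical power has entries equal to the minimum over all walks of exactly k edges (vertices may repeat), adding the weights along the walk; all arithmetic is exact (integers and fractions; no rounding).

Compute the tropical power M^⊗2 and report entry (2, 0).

M^⊗2:
  [12, -11, -4]
  [5, -18, -11]
  [20, -3, 4]
Key observation: the optimum is the walk 2->1->0, with weight 6 + 14 = 20.
Optimal value attained by: walk 2->1->0.
Answer: (M^⊗2)[2][0] = 20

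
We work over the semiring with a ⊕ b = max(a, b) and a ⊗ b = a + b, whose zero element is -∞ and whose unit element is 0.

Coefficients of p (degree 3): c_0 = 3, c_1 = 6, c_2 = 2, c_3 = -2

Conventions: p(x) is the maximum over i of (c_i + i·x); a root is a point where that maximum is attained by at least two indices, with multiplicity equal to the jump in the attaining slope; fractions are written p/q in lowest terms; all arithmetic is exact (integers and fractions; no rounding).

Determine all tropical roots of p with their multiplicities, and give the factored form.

hull edge (i=0, c=3) to (i=1, c=6): slope 3, span 1
hull edge (i=1, c=6) to (i=3, c=-2): slope -4, span 2
Factored form: p(x) = -2 ⊗ (x ⊕ (-3)) ⊗ (x ⊕ 4) ⊗ (x ⊕ 4)
Answer: roots = -3 (mult 1), 4 (mult 2)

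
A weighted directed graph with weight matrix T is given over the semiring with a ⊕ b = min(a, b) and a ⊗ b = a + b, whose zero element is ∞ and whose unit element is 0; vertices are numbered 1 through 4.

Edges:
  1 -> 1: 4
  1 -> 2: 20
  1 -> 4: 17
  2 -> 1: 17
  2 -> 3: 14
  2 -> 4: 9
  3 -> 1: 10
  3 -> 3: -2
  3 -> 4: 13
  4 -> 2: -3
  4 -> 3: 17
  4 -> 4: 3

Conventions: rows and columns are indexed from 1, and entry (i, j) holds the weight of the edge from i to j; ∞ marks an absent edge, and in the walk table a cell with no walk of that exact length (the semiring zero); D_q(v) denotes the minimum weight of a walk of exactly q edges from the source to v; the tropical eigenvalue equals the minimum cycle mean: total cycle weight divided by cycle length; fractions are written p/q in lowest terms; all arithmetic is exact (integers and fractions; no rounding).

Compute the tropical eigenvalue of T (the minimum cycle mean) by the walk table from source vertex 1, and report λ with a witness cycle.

q=0: [0, ∞, ∞, ∞]
q=1: [4, 20, ∞, 17]
q=2: [8, 14, 34, 20]
q=3: [12, 17, 28, 23]
q=4: [16, 20, 26, 26]
Optimal cycle mean attained by: cycle 3->3, total (-2), length 1.
Answer: λ = -2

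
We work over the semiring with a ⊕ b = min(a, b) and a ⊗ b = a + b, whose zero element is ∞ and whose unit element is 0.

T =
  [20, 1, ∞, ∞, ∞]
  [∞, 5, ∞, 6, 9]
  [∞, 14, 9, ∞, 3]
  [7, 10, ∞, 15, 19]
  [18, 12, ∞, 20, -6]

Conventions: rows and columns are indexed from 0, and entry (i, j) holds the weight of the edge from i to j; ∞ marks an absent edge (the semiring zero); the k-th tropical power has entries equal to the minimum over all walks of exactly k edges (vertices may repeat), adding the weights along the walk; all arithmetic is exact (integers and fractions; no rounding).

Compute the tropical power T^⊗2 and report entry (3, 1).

T^⊗2:
  [40, 6, ∞, 7, 10]
  [13, 10, ∞, 11, 3]
  [21, 15, 18, 20, -3]
  [22, 8, ∞, 16, 13]
  [12, 6, ∞, 14, -12]
Key observation: the optimum is the walk 3->0->1, with weight 7 + 1 = 8.
Optimal value attained by: walk 3->0->1.
Answer: (T^⊗2)[3][1] = 8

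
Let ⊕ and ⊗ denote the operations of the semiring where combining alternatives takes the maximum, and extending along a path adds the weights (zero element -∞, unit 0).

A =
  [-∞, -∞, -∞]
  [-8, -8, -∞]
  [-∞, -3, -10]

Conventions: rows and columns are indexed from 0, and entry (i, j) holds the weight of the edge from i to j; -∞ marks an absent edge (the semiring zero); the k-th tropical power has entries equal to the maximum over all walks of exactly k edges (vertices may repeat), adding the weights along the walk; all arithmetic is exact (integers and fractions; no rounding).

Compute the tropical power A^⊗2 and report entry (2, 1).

A^⊗2:
  [-∞, -∞, -∞]
  [-16, -16, -∞]
  [-11, -11, -20]
Key observation: the optimum is the walk 2->1->1, with weight (-3) + (-8) = -11.
Optimal value attained by: walk 2->1->1.
Answer: (A^⊗2)[2][1] = -11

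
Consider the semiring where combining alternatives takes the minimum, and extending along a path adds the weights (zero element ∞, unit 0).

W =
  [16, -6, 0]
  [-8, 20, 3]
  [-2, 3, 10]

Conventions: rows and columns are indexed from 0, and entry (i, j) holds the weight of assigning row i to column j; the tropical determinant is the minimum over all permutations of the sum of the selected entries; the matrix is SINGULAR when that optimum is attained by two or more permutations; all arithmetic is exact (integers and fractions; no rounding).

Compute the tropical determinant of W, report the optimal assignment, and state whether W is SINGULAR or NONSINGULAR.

σ = (0, 1, 2): 16 + 20 + 10 = 46
σ = (0, 2, 1): 16 + 3 + 3 = 22
σ = (1, 0, 2): (-6) + (-8) + 10 = -4
σ = (1, 2, 0): (-6) + 3 + (-2) = -5
σ = (2, 0, 1): 0 + (-8) + 3 = -5
σ = (2, 1, 0): 0 + 20 + (-2) = 18
Optimal value attained by: σ = (1, 2, 0).
Answer: det⊕(W) = -5; verdict: SINGULAR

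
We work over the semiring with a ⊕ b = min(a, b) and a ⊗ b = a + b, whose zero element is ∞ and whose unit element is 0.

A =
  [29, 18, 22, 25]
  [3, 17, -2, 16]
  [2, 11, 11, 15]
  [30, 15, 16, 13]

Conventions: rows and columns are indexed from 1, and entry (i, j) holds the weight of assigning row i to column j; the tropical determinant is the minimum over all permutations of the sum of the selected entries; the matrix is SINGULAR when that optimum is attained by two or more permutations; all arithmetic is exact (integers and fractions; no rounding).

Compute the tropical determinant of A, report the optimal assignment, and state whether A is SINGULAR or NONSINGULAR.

σ = (1, 2, 3, 4): 29 + 17 + 11 + 13 = 70
σ = (1, 2, 4, 3): 29 + 17 + 15 + 16 = 77
σ = (1, 3, 2, 4): 29 + (-2) + 11 + 13 = 51
σ = (1, 3, 4, 2): 29 + (-2) + 15 + 15 = 57
σ = (1, 4, 2, 3): 29 + 16 + 11 + 16 = 72
σ = (1, 4, 3, 2): 29 + 16 + 11 + 15 = 71
σ = (2, 1, 3, 4): 18 + 3 + 11 + 13 = 45
σ = (2, 1, 4, 3): 18 + 3 + 15 + 16 = 52
σ = (2, 3, 1, 4): 18 + (-2) + 2 + 13 = 31
σ = (2, 3, 4, 1): 18 + (-2) + 15 + 30 = 61
σ = (2, 4, 1, 3): 18 + 16 + 2 + 16 = 52
σ = (2, 4, 3, 1): 18 + 16 + 11 + 30 = 75
σ = (3, 1, 2, 4): 22 + 3 + 11 + 13 = 49
σ = (3, 1, 4, 2): 22 + 3 + 15 + 15 = 55
σ = (3, 2, 1, 4): 22 + 17 + 2 + 13 = 54
σ = (3, 2, 4, 1): 22 + 17 + 15 + 30 = 84
σ = (3, 4, 1, 2): 22 + 16 + 2 + 15 = 55
σ = (3, 4, 2, 1): 22 + 16 + 11 + 30 = 79
σ = (4, 1, 2, 3): 25 + 3 + 11 + 16 = 55
σ = (4, 1, 3, 2): 25 + 3 + 11 + 15 = 54
σ = (4, 2, 1, 3): 25 + 17 + 2 + 16 = 60
σ = (4, 2, 3, 1): 25 + 17 + 11 + 30 = 83
σ = (4, 3, 1, 2): 25 + (-2) + 2 + 15 = 40
σ = (4, 3, 2, 1): 25 + (-2) + 11 + 30 = 64
Optimal value attained by: σ = (2, 3, 1, 4).
Answer: det⊕(A) = 31; verdict: NONSINGULAR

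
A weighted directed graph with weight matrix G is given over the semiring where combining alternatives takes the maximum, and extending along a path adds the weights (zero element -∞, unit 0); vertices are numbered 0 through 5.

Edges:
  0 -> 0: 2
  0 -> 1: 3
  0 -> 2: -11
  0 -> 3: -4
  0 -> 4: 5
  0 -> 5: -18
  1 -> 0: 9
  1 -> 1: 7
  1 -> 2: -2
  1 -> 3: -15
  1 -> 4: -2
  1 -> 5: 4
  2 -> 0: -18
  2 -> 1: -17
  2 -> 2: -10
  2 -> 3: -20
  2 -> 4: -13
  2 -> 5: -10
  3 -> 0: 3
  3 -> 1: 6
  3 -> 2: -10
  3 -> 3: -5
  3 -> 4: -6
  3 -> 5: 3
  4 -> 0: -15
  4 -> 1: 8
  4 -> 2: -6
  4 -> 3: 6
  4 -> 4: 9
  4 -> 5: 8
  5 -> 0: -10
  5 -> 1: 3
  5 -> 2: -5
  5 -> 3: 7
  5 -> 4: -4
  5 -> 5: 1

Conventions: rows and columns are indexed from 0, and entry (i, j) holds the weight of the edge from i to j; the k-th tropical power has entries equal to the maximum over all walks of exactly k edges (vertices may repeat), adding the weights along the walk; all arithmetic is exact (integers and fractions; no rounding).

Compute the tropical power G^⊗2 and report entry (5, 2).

G^⊗2:
  [12, 13, 1, 11, 14, 13]
  [16, 14, 5, 11, 14, 11]
  [-8, -5, -15, -3, -4, -5]
  [15, 13, 4, 10, 8, 10]
  [17, 17, 6, 15, 18, 17]
  [12, 13, 1, 8, 5, 10]
Key observation: the optimum is the walk 5->1->2, with weight 3 + (-2) = 1.
Optimal value attained by: walk 5->1->2.
Answer: (G^⊗2)[5][2] = 1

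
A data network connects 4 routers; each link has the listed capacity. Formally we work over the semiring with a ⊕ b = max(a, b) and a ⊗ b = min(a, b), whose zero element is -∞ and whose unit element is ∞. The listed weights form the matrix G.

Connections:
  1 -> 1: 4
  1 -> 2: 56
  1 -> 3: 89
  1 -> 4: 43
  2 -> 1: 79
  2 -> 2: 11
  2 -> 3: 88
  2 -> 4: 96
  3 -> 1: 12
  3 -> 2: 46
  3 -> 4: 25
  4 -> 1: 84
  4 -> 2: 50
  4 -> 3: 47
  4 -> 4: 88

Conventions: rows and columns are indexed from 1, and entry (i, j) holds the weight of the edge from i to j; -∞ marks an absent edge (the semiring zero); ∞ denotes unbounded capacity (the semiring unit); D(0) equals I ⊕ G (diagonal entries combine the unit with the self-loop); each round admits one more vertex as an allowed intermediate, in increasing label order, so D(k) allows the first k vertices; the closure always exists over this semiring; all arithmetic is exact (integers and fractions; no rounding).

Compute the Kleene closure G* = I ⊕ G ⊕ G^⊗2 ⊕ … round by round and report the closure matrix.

D(0):
  [∞, 56, 89, 43]
  [79, ∞, 88, 96]
  [12, 46, ∞, 25]
  [84, 50, 47, ∞]
D(1):
  [∞, 56, 89, 43]
  [79, ∞, 88, 96]
  [12, 46, ∞, 25]
  [84, 56, 84, ∞]
D(2):
  [∞, 56, 89, 56]
  [79, ∞, 88, 96]
  [46, 46, ∞, 46]
  [84, 56, 84, ∞]
D(3):
  [∞, 56, 89, 56]
  [79, ∞, 88, 96]
  [46, 46, ∞, 46]
  [84, 56, 84, ∞]
D(4):
  [∞, 56, 89, 56]
  [84, ∞, 88, 96]
  [46, 46, ∞, 46]
  [84, 56, 84, ∞]
Answer: G* = [[∞, 56, 89, 56], [84, ∞, 88, 96], [46, 46, ∞, 46], [84, 56, 84, ∞]]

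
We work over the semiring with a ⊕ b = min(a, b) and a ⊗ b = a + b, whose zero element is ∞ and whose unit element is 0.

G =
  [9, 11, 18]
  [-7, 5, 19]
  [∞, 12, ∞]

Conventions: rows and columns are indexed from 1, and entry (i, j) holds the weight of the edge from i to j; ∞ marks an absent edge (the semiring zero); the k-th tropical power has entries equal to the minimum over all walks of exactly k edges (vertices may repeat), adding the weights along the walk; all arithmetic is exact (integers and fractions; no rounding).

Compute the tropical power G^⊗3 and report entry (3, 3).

G^⊗2:
  [4, 16, 27]
  [-2, 4, 11]
  [5, 17, 31]
G^⊗3:
  [9, 15, 22]
  [-3, 9, 16]
  [10, 16, 23]
Key observation: the optimum is the walk 3->2->1->3, with weight 12 + (-7) + 18 = 23.
Optimal value attained by: walk 3->2->1->3.
Answer: (G^⊗3)[3][3] = 23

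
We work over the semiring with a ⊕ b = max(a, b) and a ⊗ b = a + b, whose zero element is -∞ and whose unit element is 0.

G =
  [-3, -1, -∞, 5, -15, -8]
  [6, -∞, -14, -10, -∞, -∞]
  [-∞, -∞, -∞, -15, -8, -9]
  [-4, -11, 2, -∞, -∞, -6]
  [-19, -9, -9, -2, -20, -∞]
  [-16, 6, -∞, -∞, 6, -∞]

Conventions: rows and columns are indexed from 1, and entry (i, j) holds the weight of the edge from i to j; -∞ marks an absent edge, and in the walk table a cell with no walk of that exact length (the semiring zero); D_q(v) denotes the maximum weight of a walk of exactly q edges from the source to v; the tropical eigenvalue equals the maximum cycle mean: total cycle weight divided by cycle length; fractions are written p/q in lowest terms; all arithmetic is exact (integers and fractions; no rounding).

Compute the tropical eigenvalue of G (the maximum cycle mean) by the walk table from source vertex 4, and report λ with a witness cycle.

q=0: [-∞, -∞, -∞, 0, -∞, -∞]
q=1: [-4, -11, 2, -∞, -∞, -6]
q=2: [-5, 0, -25, 1, 0, -7]
q=3: [6, -1, 3, 0, -1, -5]
q=4: [5, 5, 2, 11, 1, -2]
q=5: [11, 4, 13, 10, 4, 5]
q=6: [10, 11, 12, 16, 11, 4]
Optimal cycle mean attained by: cycle 1->4->6->2->1, total 5 + (-6) + 6 + 6, length 4.
Answer: λ = 11/4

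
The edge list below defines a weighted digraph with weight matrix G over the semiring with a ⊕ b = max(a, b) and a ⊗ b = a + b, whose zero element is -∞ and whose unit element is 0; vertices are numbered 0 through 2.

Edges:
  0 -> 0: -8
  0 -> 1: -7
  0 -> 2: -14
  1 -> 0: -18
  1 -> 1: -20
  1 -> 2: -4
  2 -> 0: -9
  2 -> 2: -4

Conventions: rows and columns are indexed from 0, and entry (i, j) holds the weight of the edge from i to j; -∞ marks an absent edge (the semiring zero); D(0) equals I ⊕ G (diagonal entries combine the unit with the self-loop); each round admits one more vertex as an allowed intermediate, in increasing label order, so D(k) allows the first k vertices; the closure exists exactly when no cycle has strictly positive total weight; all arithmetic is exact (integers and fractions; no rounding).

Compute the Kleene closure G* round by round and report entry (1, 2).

D(0):
  [0, -7, -14]
  [-18, 0, -4]
  [-9, -∞, 0]
D(1):
  [0, -7, -14]
  [-18, 0, -4]
  [-9, -16, 0]
D(2):
  [0, -7, -11]
  [-18, 0, -4]
  [-9, -16, 0]
D(3):
  [0, -7, -11]
  [-13, 0, -4]
  [-9, -16, 0]
Answer: G*[1][2] = -4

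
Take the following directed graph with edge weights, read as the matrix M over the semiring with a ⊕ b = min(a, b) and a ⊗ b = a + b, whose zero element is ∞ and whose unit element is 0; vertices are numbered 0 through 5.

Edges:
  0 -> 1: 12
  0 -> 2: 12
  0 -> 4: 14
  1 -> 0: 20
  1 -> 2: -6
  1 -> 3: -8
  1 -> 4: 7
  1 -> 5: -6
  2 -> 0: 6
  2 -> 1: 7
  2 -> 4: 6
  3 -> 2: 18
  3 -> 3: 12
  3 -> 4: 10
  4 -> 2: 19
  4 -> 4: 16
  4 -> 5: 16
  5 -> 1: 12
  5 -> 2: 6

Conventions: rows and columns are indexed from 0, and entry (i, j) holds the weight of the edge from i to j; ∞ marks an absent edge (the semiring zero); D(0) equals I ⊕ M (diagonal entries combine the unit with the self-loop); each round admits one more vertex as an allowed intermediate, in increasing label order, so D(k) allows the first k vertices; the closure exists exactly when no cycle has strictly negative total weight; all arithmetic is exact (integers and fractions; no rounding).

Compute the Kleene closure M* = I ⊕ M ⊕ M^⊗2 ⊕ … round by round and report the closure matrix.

D(0):
  [0, 12, 12, ∞, 14, ∞]
  [20, 0, -6, -8, 7, -6]
  [6, 7, 0, ∞, 6, ∞]
  [∞, ∞, 18, 0, 10, ∞]
  [∞, ∞, 19, ∞, 0, 16]
  [∞, 12, 6, ∞, ∞, 0]
D(1):
  [0, 12, 12, ∞, 14, ∞]
  [20, 0, -6, -8, 7, -6]
  [6, 7, 0, ∞, 6, ∞]
  [∞, ∞, 18, 0, 10, ∞]
  [∞, ∞, 19, ∞, 0, 16]
  [∞, 12, 6, ∞, ∞, 0]
D(2):
  [0, 12, 6, 4, 14, 6]
  [20, 0, -6, -8, 7, -6]
  [6, 7, 0, -1, 6, 1]
  [∞, ∞, 18, 0, 10, ∞]
  [∞, ∞, 19, ∞, 0, 16]
  [32, 12, 6, 4, 19, 0]
D(3):
  [0, 12, 6, 4, 12, 6]
  [0, 0, -6, -8, 0, -6]
  [6, 7, 0, -1, 6, 1]
  [24, 25, 18, 0, 10, 19]
  [25, 26, 19, 18, 0, 16]
  [12, 12, 6, 4, 12, 0]
D(4):
  [0, 12, 6, 4, 12, 6]
  [0, 0, -6, -8, 0, -6]
  [6, 7, 0, -1, 6, 1]
  [24, 25, 18, 0, 10, 19]
  [25, 26, 19, 18, 0, 16]
  [12, 12, 6, 4, 12, 0]
D(5):
  [0, 12, 6, 4, 12, 6]
  [0, 0, -6, -8, 0, -6]
  [6, 7, 0, -1, 6, 1]
  [24, 25, 18, 0, 10, 19]
  [25, 26, 19, 18, 0, 16]
  [12, 12, 6, 4, 12, 0]
D(6):
  [0, 12, 6, 4, 12, 6]
  [0, 0, -6, -8, 0, -6]
  [6, 7, 0, -1, 6, 1]
  [24, 25, 18, 0, 10, 19]
  [25, 26, 19, 18, 0, 16]
  [12, 12, 6, 4, 12, 0]
Answer: M* = [[0, 12, 6, 4, 12, 6], [0, 0, -6, -8, 0, -6], [6, 7, 0, -1, 6, 1], [24, 25, 18, 0, 10, 19], [25, 26, 19, 18, 0, 16], [12, 12, 6, 4, 12, 0]]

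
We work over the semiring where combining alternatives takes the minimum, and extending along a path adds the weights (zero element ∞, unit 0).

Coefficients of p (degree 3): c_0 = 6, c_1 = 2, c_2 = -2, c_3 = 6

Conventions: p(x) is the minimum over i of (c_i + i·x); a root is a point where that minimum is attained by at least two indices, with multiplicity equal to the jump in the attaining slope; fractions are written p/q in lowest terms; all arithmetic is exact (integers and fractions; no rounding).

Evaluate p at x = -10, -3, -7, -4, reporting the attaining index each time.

p(-10) = min(6+0·(-10)=6, 2+1·(-10)=-8, -2+2·(-10)=-22, 6+3·(-10)=-24) = -24 (attained by i=3)
p(-3) = min(6+0·(-3)=6, 2+1·(-3)=-1, -2+2·(-3)=-8, 6+3·(-3)=-3) = -8 (attained by i=2)
p(-7) = min(6+0·(-7)=6, 2+1·(-7)=-5, -2+2·(-7)=-16, 6+3·(-7)=-15) = -16 (attained by i=2)
p(-4) = min(6+0·(-4)=6, 2+1·(-4)=-2, -2+2·(-4)=-10, 6+3·(-4)=-6) = -10 (attained by i=2)
Answer: p(-10) = -24; p(-3) = -8; p(-7) = -16; p(-4) = -10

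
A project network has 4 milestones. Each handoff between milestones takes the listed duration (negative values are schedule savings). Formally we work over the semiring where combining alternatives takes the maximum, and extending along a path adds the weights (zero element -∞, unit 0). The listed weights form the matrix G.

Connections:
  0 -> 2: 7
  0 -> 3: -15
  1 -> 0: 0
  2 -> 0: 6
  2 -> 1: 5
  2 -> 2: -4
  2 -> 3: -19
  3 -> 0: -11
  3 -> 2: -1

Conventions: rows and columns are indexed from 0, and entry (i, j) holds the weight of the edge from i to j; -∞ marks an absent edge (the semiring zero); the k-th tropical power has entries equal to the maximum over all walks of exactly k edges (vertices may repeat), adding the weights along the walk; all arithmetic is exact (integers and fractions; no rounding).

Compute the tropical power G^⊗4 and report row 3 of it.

G^⊗2:
  [13, 12, 3, -12]
  [-∞, -∞, 7, -15]
  [5, 1, 13, -9]
  [5, 4, -4, -20]
G^⊗3:
  [12, 8, 20, -2]
  [13, 12, 3, -12]
  [19, 18, 12, -6]
  [4, 1, 12, -10]
G^⊗4:
  [26, 25, 19, 1]
  [12, 8, 20, -2]
  [18, 17, 26, 4]
  [18, 17, 11, -7]
Answer: row 3 of G^⊗4 = [18, 17, 11, -7]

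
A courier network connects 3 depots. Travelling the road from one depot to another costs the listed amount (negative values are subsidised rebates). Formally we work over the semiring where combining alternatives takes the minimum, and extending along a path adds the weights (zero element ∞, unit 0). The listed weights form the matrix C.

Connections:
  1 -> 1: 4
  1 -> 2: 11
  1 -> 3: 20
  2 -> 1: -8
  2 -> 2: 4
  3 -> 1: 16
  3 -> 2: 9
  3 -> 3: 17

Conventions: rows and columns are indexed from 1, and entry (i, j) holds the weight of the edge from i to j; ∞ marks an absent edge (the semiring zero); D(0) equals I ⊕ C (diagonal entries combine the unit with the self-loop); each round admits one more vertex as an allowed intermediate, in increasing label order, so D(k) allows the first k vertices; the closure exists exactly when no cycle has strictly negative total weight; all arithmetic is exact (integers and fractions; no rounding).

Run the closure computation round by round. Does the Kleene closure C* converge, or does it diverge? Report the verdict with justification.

D(0):
  [0, 11, 20]
  [-8, 0, ∞]
  [16, 9, 0]
D(1):
  [0, 11, 20]
  [-8, 0, 12]
  [16, 9, 0]
D(2):
  [0, 11, 20]
  [-8, 0, 12]
  [1, 9, 0]
D(3):
  [0, 11, 20]
  [-8, 0, 12]
  [1, 9, 0]
Key observation: every diagonal entry stays at the unit through all rounds, so no improving cycle exists.
Answer: CONVERGES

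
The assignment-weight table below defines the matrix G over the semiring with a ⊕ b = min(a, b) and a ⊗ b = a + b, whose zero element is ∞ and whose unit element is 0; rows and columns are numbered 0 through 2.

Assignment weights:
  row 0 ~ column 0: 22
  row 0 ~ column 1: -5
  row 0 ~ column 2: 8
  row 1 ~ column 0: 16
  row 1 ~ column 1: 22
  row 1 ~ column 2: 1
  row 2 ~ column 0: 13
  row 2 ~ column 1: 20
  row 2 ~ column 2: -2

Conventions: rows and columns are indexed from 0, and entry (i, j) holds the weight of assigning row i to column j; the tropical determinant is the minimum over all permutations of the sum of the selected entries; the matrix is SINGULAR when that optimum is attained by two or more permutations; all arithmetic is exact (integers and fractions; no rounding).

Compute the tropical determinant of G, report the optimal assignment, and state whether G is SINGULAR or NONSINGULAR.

σ = (0, 1, 2): 22 + 22 + (-2) = 42
σ = (0, 2, 1): 22 + 1 + 20 = 43
σ = (1, 0, 2): (-5) + 16 + (-2) = 9
σ = (1, 2, 0): (-5) + 1 + 13 = 9
σ = (2, 0, 1): 8 + 16 + 20 = 44
σ = (2, 1, 0): 8 + 22 + 13 = 43
Optimal value attained by: σ = (1, 0, 2).
Answer: det⊕(G) = 9; verdict: SINGULAR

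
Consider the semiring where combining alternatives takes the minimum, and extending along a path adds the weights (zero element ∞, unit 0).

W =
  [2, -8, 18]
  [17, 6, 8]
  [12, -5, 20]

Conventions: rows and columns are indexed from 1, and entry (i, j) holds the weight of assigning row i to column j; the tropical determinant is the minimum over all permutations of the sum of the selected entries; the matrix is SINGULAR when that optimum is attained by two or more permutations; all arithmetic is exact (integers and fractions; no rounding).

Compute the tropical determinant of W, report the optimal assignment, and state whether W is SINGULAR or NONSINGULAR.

σ = (1, 2, 3): 2 + 6 + 20 = 28
σ = (1, 3, 2): 2 + 8 + (-5) = 5
σ = (2, 1, 3): (-8) + 17 + 20 = 29
σ = (2, 3, 1): (-8) + 8 + 12 = 12
σ = (3, 1, 2): 18 + 17 + (-5) = 30
σ = (3, 2, 1): 18 + 6 + 12 = 36
Optimal value attained by: σ = (1, 3, 2).
Answer: det⊕(W) = 5; verdict: NONSINGULAR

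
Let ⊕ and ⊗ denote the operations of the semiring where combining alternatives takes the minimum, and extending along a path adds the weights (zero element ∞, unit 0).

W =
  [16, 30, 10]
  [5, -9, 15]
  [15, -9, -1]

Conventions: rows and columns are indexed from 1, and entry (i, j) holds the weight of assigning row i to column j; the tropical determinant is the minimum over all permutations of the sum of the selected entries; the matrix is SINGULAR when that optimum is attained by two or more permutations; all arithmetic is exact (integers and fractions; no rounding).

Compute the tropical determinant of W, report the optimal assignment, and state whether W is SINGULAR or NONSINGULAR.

σ = (1, 2, 3): 16 + (-9) + (-1) = 6
σ = (1, 3, 2): 16 + 15 + (-9) = 22
σ = (2, 1, 3): 30 + 5 + (-1) = 34
σ = (2, 3, 1): 30 + 15 + 15 = 60
σ = (3, 1, 2): 10 + 5 + (-9) = 6
σ = (3, 2, 1): 10 + (-9) + 15 = 16
Optimal value attained by: σ = (1, 2, 3).
Answer: det⊕(W) = 6; verdict: SINGULAR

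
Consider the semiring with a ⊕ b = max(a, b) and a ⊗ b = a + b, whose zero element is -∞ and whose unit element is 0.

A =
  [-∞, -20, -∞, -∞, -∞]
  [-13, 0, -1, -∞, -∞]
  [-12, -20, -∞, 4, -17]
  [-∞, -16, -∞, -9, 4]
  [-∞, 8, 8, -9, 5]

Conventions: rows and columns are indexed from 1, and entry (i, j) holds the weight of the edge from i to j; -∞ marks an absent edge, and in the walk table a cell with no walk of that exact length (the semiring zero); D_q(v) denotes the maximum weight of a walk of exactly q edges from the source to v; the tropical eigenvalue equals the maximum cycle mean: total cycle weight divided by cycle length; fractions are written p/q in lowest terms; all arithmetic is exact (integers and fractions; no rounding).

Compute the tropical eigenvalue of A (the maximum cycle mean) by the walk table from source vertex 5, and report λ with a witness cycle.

q=0: [-∞, -∞, -∞, -∞, 0]
q=1: [-∞, 8, 8, -9, 5]
q=2: [-4, 13, 13, 12, 10]
q=3: [1, 18, 18, 17, 16]
q=4: [6, 24, 24, 22, 21]
q=5: [12, 29, 29, 28, 26]
Optimal cycle mean attained by: cycle 3->4->5->3, total 4 + 4 + 8, length 3.
Answer: λ = 16/3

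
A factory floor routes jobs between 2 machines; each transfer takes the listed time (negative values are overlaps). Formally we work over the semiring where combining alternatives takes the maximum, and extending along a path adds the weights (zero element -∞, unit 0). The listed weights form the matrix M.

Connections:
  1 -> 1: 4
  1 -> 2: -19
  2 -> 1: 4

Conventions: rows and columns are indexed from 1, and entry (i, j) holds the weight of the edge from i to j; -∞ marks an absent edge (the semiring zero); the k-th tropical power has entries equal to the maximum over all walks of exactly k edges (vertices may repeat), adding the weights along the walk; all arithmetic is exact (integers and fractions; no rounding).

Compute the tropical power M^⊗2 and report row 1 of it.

M^⊗2:
  [8, -15]
  [8, -15]
Answer: row 1 of M^⊗2 = [8, -15]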